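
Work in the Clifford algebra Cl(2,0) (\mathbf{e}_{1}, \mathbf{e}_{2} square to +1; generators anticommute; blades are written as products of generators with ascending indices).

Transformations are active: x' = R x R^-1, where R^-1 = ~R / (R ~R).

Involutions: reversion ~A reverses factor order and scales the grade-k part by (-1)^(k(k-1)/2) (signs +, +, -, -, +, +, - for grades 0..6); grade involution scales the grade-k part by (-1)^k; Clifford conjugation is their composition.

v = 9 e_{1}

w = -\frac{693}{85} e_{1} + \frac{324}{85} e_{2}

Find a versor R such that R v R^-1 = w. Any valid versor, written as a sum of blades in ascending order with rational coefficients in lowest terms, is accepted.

A norm check does it: q(v) = q(w) = 81, hence R = v + w = \frac{72}{85} e_{1} + \frac{324}{85} e_{2} realises the map — parallel part kept, (v - w)/2 negated, v carried to w.
Answer: \frac{72}{85} e_{1} + \frac{324}{85} e_{2}


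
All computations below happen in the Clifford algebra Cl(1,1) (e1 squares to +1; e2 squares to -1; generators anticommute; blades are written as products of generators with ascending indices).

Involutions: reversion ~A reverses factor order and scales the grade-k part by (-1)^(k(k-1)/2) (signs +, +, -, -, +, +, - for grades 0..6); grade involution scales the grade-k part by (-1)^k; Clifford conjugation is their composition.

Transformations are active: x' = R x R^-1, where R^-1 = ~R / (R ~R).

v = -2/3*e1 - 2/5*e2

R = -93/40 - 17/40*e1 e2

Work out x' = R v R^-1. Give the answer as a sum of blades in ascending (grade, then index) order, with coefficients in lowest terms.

~R = -93/40 + 17/40*e1 e2, and R ~R = 209/40, so R^-1 = ~R / (209/40).
R v = 69/50*e1 + 97/150*e2
Answer: -8801/15675*e1 - 917/5225*e2


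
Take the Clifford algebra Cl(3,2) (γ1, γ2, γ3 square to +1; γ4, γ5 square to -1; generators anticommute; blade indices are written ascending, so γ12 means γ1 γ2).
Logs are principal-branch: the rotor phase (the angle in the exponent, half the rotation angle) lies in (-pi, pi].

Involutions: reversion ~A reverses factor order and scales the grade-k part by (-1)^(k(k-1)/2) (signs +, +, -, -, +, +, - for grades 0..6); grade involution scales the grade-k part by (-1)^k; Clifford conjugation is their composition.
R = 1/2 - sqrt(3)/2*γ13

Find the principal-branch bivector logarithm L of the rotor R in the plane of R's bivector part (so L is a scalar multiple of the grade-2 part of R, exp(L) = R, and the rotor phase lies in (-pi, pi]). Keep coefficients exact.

The scalar part of R is 1/2, and that scalar determines the rotor phase on the principal branch; recovering the unit plane as bivector-part over sine of the phase gives L = phase * plane.
Concretely: cos(phase) = 1/2 gives phase = ±pi/3, and since phase/sin(phase) is even the sign is immaterial: L = (phase/sin(phase)) * <R>_2 = (2*sqrt(3)*pi/9) * <R>_2.
Answer: -pi/3*γ13


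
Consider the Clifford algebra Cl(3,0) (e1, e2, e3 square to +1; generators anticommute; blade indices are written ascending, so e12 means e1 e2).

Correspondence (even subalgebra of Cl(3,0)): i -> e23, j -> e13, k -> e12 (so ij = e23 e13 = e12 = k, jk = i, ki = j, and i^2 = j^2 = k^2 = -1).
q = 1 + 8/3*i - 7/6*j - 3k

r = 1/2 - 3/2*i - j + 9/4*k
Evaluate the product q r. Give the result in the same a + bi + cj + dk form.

In blades: q = 1 - 3*e12 - 7/6*e13 + 8/3*e23, r = 1/2 + 9/4*e12 - e13 - 3/2*e23.
Distribute q over r term by term (generator squares from the signature, products reordered to ascending indices): (1)*r = 1/2 + 9/4*e12 - e13 - 3/2*e23; (-3*e12)*r = 27/4 - 3/2*e12 + 9/2*e13 - 3*e23; (-7/6*e13)*r = -7/6 - 7/4*e12 - 7/12*e13 - 21/8*e23; (8/3*e23)*r = 4 - 8/3*e12 - 6*e13 + 4/3*e23.
Sum: 121/12 - 11/3*e12 - 37/12*e13 - 139/24*e23; translating back through the correspondence:
Answer: 121/12 - 139/24*i - 37/12*j - 11/3*k


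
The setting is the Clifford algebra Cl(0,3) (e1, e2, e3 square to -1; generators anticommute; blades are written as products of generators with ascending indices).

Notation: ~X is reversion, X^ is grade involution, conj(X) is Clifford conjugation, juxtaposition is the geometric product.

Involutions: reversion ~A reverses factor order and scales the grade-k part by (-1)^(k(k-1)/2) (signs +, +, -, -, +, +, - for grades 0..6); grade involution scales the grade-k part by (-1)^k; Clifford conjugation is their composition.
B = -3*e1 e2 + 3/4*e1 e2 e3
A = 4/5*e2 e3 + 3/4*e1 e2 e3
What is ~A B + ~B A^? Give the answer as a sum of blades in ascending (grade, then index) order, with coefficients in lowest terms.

first term: -9/16 + 3/5*e1 - 9/4*e3 + 12/5*e1 e3
second term: 9/16 + 3/5*e1 + 9/4*e3 - 12/5*e1 e3
Answer: 6/5*e1


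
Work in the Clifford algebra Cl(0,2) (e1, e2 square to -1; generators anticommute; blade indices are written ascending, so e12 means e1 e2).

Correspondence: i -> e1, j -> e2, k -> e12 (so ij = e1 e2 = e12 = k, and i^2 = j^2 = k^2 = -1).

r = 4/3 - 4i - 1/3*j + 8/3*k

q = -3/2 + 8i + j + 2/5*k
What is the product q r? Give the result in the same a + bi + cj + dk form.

In blades: q = -3/2 + 8*e1 + e2 + 2/5*e12, r = 4/3 - 4*e1 - 1/3*e2 + 8/3*e12.
Distribute q over r term by term (generator squares from the signature, products reordered to ascending indices): (-3/2)*r = -2 + 6*e1 + 1/2*e2 - 4*e12; (8*e1)*r = 32 + 32/3*e1 - 64/3*e2 - 8/3*e12; (e2)*r = 1/3 + 8/3*e1 + 4/3*e2 + 4*e12; (2/5*e12)*r = -16/15 + 2/15*e1 - 8/5*e2 + 8/15*e12.
Sum: 439/15 + 292/15*e1 - 211/10*e2 - 32/15*e12; translating back through the correspondence:
Answer: 439/15 + 292/15*i - 211/10*j - 32/15*k


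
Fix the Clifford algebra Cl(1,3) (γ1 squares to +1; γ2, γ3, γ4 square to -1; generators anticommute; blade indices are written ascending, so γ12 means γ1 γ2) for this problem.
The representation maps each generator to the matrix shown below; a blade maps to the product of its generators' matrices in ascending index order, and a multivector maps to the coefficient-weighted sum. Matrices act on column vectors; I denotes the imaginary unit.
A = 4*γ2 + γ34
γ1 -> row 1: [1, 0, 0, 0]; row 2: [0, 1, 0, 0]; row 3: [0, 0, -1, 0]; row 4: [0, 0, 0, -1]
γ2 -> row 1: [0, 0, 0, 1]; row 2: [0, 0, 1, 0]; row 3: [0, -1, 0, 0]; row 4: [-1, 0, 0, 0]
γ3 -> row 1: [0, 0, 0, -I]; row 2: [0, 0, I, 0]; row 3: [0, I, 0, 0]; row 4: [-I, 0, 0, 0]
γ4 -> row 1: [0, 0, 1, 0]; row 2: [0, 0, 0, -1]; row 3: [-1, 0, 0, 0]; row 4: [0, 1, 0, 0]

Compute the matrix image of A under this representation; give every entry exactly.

Bivector images (products of the table entries): rho(γ34) = rho(γ3)rho(γ4) = row 1: [0, -I, 0, 0]; row 2: [-I, 0, 0, 0]; row 3: [0, 0, 0, -I]; row 4: [0, 0, -I, 0].
M = (4)*rho(γ2) + (1)*rho(γ34), summed entrywise:
Answer: row 1: [0, -I, 0, 4]; row 2: [-I, 0, 4, 0]; row 3: [0, -4, 0, -I]; row 4: [-4, 0, -I, 0]


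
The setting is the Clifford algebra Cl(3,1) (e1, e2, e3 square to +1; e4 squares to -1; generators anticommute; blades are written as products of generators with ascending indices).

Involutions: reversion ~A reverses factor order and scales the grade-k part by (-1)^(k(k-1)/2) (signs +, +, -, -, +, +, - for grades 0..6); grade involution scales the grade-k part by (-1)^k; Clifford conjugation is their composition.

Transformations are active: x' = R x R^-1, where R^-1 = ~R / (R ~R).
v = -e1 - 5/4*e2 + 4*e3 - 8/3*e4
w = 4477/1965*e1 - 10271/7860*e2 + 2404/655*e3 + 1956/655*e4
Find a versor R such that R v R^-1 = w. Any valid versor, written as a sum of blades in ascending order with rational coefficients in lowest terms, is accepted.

The midline construction: v and w both square to 1649/144, so reflecting in their sum 2512/1965*e1 - 5024/1965*e2 + 5024/655*e3 + 628/1965*e4 exchanges them.
Answer: 2512/1965*e1 - 5024/1965*e2 + 5024/655*e3 + 628/1965*e4


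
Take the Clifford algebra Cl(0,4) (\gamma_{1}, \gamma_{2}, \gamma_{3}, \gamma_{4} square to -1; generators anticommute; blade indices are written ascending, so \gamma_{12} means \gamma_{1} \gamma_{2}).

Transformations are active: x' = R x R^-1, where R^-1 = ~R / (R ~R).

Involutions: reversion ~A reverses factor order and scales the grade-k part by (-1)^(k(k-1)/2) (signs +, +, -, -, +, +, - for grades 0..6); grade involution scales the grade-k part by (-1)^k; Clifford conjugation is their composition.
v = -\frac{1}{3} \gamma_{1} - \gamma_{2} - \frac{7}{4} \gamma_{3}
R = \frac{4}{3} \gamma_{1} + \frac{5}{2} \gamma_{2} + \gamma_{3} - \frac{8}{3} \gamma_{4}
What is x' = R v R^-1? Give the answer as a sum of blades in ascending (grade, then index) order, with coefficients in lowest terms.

~R = \frac{4}{3} \gamma_{1} + \frac{5}{2} \gamma_{2} + \gamma_{3} - \frac{8}{3} \gamma_{4}, and R ~R = -\frac{581}{36}, so R^-1 = ~R / (-\frac{581}{36}).
R v = \frac{169}{36} - \frac{1}{2} \gamma_{12} - 2 \gamma_{13} - \frac{8}{9} \gamma_{14} - \frac{27}{8} \gamma_{23} - \frac{8}{3} \gamma_{24} - \frac{14}{3} \gamma_{34}
Answer: -\frac{257}{581} \gamma_{1} - \frac{264}{581} \gamma_{2} + \frac{2715}{2324} \gamma_{3} + \frac{2704}{1743} \gamma_{4}


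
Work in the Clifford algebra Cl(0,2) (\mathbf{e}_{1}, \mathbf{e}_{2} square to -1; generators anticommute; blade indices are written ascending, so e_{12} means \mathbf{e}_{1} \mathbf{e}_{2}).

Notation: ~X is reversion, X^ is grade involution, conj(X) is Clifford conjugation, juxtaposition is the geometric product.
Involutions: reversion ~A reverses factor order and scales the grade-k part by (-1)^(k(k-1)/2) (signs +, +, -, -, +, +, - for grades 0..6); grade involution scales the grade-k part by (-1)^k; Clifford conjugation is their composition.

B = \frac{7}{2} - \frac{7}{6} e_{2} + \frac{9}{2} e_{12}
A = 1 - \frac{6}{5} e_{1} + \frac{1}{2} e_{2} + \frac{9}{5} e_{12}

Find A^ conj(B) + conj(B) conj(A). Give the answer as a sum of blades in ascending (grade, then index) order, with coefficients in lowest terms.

first term: \frac{731}{60} + \frac{87}{20} e_{1} + \frac{289}{60} e_{2} + \frac{16}{5} e_{12}
second term: -\frac{241}{60} - \frac{3}{20} e_{1} - \frac{359}{60} e_{2} - \frac{61}{5} e_{12}
Answer: \frac{49}{6} + \frac{21}{5} e_{1} - \frac{7}{6} e_{2} - 9 e_{12}


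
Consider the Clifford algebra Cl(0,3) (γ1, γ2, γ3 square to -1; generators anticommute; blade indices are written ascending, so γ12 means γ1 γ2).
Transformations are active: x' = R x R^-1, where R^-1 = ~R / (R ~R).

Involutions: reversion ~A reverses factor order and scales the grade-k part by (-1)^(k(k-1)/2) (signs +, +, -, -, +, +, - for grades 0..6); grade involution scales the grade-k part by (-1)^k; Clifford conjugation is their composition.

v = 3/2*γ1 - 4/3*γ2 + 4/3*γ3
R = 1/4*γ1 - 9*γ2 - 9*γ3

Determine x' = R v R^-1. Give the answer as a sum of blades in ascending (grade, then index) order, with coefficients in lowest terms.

~R = 1/4*γ1 - 9*γ2 - 9*γ3, and R ~R = -2593/16, so R^-1 = ~R / (-2593/16).
R v = -3/8 + 79/6*γ12 + 83/6*γ13 - 24*γ23
Answer: -7773/5186*γ1 + 10048/7779*γ2 - 10696/7779*γ3


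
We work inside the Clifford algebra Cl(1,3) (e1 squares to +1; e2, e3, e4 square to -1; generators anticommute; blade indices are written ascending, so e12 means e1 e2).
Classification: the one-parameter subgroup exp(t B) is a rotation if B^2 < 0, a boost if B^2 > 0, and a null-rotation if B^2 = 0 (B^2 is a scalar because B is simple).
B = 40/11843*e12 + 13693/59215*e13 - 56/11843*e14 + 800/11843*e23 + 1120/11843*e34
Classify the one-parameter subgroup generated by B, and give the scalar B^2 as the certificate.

B^2 term by term: the squares give (40/11843)^2*(e12)^2 + (13693/59215)^2*(e13)^2 + (-56/11843)^2*(e14)^2 + (800/11843)^2*(e23)^2 + (1120/11843)^2*(e34)^2 = 1600/140256649*(+1) + 187498249/3506416225*(+1) + 3136/140256649*(+1) + 640000/140256649*(-1) + 1254400/140256649*(-1) = 1/25 (each basis 2-blade squares to minus the product of its generators' squares); cross terms between blades sharing an index anticommute and cancel; the commuting (index-disjoint) pairs give grade-4 terms 2*c*c'*(blade product), which cancel blade by blade — e1234: 89600/140256649 - 89600/140256649 = 0 — confirming B is simple. So B^2 = 1/25.
Answer: boost, certificate B^2 = 1/25. Key observation: B^2 = 1/25 is a conjugation invariant, so its sign decides the class regardless of the surface form of B.


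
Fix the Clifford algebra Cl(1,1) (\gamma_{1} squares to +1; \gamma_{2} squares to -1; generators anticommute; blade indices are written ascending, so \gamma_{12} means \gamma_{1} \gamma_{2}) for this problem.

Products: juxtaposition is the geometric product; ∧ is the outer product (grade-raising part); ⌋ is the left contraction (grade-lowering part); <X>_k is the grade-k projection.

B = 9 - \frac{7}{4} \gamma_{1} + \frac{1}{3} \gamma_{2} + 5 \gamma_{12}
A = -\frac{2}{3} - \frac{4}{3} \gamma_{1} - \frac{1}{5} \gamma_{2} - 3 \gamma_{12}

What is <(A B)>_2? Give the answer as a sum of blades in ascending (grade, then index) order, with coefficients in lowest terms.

step 1: -\frac{93}{5} - \frac{65}{6} \gamma_{1} - \frac{2509}{180} \gamma_{2} - \frac{5603}{180} \gamma_{12}
step 2: -\frac{5603}{180} \gamma_{12}
Answer: -\frac{5603}{180} \gamma_{12}


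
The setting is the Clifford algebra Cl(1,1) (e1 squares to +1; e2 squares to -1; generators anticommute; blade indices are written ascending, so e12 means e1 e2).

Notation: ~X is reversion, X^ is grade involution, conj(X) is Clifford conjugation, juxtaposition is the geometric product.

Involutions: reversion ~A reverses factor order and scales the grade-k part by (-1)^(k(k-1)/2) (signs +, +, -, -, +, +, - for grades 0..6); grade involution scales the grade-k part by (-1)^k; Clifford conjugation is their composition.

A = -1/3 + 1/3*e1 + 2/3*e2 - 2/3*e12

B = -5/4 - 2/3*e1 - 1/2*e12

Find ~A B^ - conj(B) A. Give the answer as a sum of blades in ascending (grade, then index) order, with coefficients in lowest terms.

first term: 11/36 - 35/36*e1 - 13/9*e2 - 10/9*e12
second term: 11/36 - 35/36*e1 - 13/9*e2 + 10/9*e12
Answer: -20/9*e12


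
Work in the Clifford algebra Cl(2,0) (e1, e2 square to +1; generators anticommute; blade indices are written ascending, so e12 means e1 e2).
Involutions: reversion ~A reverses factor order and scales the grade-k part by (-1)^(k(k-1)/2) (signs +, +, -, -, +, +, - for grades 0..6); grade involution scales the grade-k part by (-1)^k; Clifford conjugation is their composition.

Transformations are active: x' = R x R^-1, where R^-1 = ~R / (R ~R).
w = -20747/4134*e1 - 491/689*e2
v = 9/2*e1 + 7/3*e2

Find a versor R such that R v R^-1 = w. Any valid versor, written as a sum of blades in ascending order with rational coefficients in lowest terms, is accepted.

Since q(v) = q(w) = 925/36, the sum R = v + w = -1072/2067*e1 + 3350/2067*e2 does the job whenever invertible.
Answer: -1072/2067*e1 + 3350/2067*e2


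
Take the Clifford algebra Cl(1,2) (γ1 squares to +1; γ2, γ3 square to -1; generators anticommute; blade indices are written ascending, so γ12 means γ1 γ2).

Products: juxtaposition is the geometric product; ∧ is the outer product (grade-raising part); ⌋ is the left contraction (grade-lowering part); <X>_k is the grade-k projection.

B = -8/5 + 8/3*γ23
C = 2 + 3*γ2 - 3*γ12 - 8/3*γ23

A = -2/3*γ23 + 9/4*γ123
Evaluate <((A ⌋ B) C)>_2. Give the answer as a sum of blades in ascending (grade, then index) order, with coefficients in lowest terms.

step 1: 16/9
step 2: 32/9 + 16/3*γ2 - 16/3*γ12 - 128/27*γ23
step 3: -16/3*γ12 - 128/27*γ23
Answer: -16/3*γ12 - 128/27*γ23


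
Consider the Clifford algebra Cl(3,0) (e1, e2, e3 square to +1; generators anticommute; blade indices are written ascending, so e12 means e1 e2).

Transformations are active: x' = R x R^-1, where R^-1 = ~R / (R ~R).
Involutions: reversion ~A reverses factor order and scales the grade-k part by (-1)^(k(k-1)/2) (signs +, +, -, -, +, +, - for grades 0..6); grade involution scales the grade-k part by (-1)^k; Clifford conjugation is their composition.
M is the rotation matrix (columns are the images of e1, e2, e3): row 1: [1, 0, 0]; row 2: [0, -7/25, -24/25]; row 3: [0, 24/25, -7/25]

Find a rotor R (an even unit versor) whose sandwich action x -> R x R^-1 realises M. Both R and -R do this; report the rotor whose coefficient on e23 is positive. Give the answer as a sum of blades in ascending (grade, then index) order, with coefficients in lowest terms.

Method: write R = a + b12*e12 + b13*e13 + b23*e23 with a^2 + b12^2 + b13^2 + b23^2 = 1 (so R^-1 = ~R). Expanding the columns R e_j ~R gives tr M = 4a^2 - 1 and, from the antisymmetric part, M21 - M12 = -4a*b12, M13 - M31 = 4a*b13, M32 - M23 = -4a*b23.
Here tr M = 11/25, so a^2 = (1 + tr M)/4 = 9/25 and a = ±3/5. Taking a = 3/5: M21 - M12 = 0, M13 - M31 = 0, M32 - M23 = 48/25, giving b12 = 0, b13 = 0, b23 = -4/5, i.e. R = 3/5 - 4/5*e23.
Its e23 coefficient is negative, so report the other preimage -R.
Answer: -3/5 + 4/5*e23. Key observation: the double cover Spin(3) -> SO(3) sends R and -R to the same matrix (trace 11/25 here), so the stated sign of the e23 coefficient is what selects one sheet.


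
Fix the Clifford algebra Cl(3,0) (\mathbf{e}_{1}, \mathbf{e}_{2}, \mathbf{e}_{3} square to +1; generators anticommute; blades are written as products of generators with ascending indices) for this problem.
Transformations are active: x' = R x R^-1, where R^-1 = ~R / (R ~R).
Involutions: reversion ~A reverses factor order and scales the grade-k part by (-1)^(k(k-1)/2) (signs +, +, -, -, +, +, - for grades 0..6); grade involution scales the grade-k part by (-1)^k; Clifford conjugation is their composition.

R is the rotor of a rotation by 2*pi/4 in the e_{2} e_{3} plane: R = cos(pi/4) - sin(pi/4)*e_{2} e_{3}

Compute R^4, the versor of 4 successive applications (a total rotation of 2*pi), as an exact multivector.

Rotor phase runs at HALF the rotation angle; powers of one rotor simply add phase, so after 4 steps in e_{2} e_{3} the phase is 4*pi/4 = \pi and R^4 = cos(\pi) - sin(\pi)*e_{2} e_{3}.
cos(\pi) = -1 and sin(\pi) = 0, so R^4 = -1. The total rotation 2*pi is 1 full turn, so every vector returns to itself, yet the rotor is -1, on the OTHER sheet of the double cover (an odd number of 2*pi turns).
Answer: -1


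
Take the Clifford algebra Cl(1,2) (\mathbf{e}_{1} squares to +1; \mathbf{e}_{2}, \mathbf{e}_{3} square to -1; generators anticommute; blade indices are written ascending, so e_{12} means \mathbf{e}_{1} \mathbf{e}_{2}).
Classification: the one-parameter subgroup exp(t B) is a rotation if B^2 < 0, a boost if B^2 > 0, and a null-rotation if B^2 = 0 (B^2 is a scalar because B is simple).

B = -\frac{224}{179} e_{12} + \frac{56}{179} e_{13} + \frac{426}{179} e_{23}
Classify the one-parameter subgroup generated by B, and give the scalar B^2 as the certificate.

B^2 term by term: the squares give (-\frac{224}{179})^2*(e_{12})^2 + (\frac{56}{179})^2*(e_{13})^2 + (\frac{426}{179})^2*(e_{23})^2 = \frac{50176}{32041}*(+1) + \frac{3136}{32041}*(+1) + \frac{181476}{32041}*(-1) = -4 (each basis 2-blade squares to minus the product of its generators' squares); cross terms between blades sharing an index anticommute and cancel. So B^2 = -4.
Answer: rotation, certificate B^2 = -4. No conjugation can change B^2 = -4; the sign gives the class.


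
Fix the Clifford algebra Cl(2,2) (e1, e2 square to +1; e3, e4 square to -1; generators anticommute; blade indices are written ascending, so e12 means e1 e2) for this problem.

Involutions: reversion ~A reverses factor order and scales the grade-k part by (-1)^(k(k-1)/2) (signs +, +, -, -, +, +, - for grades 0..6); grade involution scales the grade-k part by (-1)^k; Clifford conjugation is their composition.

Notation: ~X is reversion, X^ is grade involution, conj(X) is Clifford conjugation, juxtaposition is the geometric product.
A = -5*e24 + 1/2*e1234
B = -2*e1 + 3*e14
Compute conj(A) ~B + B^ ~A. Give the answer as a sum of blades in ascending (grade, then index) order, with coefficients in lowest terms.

first term: 15*e12 - 3/2*e23 - 10*e124 + e234
second term: 15*e12 + 3/2*e23 + 10*e124 + e234
Answer: 30*e12 + 2*e234


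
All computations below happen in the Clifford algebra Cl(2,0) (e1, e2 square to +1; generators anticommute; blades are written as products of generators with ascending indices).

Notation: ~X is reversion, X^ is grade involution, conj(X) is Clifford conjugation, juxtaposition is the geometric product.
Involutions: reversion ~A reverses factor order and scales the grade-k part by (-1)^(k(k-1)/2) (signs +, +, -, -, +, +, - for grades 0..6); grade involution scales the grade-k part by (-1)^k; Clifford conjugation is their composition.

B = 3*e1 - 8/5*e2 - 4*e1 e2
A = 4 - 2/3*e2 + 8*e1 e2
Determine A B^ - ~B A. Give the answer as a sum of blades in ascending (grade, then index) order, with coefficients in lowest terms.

first term: 464/15 - 28/15*e1 + 152/5*e2 - 18*e1 e2
second term: -464/15 + 332/15*e1 + 88/5*e2 + 14*e1 e2
Answer: 928/15 - 24*e1 + 64/5*e2 - 32*e1 e2


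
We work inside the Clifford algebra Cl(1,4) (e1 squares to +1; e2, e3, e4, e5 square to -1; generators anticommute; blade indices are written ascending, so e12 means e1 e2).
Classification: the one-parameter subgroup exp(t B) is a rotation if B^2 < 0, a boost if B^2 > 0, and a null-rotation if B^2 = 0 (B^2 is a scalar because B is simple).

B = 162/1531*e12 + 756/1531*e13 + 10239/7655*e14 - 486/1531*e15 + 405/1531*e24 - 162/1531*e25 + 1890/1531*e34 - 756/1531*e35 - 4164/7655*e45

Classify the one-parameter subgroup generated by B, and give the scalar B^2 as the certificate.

B^2 term by term: the squares give (162/1531)^2*(e12)^2 + (756/1531)^2*(e13)^2 + (10239/7655)^2*(e14)^2 + (-486/1531)^2*(e15)^2 + (405/1531)^2*(e24)^2 + (-162/1531)^2*(e25)^2 + (1890/1531)^2*(e34)^2 + (-756/1531)^2*(e35)^2 + (-4164/7655)^2*(e45)^2 = 26244/2343961*(+1) + 571536/2343961*(+1) + 104837121/58599025*(+1) + 236196/2343961*(+1) + 164025/2343961*(-1) + 26244/2343961*(-1) + 3572100/2343961*(-1) + 571536/2343961*(-1) + 17338896/58599025*(-1) = 0 (each basis 2-blade squares to minus the product of its generators' squares); cross terms between blades sharing an index anticommute and cancel; the commuting (index-disjoint) pairs give grade-4 terms 2*c*c'*(blade product), which cancel blade by blade — e1234: 612360/2343961 - 612360/2343961 = 0; e1235: -244944/2343961 + 244944/2343961 = 0; e1245: -1349136/11719805 + 3317436/11719805 - 393660/2343961 = 0; e1345: -6295968/11719805 + 15481368/11719805 - 1837080/2343961 = 0; e2345: 612360/2343961 - 612360/2343961 = 0 — confirming B is simple. So B^2 = 0.
Answer: null-rotation, certificate B^2 = 0. The invariant at work: B^2 = 0 is unchanged by conjugation, hence its sign classifies the subgroup whatever basis B is written in.


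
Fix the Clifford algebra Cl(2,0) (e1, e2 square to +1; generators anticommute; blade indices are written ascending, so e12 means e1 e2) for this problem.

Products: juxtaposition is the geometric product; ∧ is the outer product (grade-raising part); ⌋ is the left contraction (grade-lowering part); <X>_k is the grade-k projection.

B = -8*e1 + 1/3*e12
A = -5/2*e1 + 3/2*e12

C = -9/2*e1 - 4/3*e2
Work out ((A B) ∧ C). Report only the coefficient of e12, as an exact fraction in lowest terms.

step 1: 39/2 + 67/6*e2
step 2: -351/4*e1 - 26*e2 + 201/4*e12
Answer: 201/4


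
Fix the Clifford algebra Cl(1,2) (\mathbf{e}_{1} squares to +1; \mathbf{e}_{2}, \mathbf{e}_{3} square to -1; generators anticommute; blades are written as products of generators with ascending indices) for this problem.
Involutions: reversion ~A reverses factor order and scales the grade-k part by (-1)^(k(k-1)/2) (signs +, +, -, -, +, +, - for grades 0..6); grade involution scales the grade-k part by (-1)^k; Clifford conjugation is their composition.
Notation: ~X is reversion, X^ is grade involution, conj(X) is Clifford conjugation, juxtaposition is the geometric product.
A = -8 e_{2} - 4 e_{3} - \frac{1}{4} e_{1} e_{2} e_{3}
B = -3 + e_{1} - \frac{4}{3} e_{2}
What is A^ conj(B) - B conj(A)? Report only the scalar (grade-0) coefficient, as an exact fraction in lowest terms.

first term: -\frac{32}{3} - 24 e_{2} - 12 e_{3} + 8 e_{1} e_{2} + \frac{13}{3} e_{1} e_{3} - \frac{67}{12} e_{2} e_{3} - \frac{3}{4} e_{1} e_{2} e_{3}
second term: \frac{32}{3} - 24 e_{2} - 12 e_{3} + 8 e_{1} e_{2} + \frac{13}{3} e_{1} e_{3} - \frac{67}{12} e_{2} e_{3} + \frac{3}{4} e_{1} e_{2} e_{3}
Answer: -\frac{64}{3}


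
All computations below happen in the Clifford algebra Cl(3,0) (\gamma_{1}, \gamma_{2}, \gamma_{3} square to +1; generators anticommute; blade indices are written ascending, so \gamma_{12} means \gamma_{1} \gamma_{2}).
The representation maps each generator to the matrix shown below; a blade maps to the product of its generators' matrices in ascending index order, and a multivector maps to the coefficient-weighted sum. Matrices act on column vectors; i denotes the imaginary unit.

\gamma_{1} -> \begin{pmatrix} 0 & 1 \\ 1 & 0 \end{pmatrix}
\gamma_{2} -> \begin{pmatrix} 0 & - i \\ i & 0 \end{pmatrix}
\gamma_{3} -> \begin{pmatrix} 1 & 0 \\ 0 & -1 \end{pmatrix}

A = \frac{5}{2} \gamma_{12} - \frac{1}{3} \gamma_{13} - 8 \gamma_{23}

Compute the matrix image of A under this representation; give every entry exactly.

Bivector images (products of the table entries): rho(\gamma_{12}) = rho(\gamma_{1})rho(\gamma_{2}) = \begin{pmatrix} i & 0 \\ 0 & - i \end{pmatrix}; rho(\gamma_{13}) = rho(\gamma_{1})rho(\gamma_{3}) = \begin{pmatrix} 0 & -1 \\ 1 & 0 \end{pmatrix}; rho(\gamma_{23}) = rho(\gamma_{2})rho(\gamma_{3}) = \begin{pmatrix} 0 & i \\ i & 0 \end{pmatrix}.
M = (\frac{5}{2})*rho(\gamma_{12}) + (-\frac{1}{3})*rho(\gamma_{13}) + (-8)*rho(\gamma_{23}), summed entrywise:
Answer: \begin{pmatrix} \frac{5 i}{2} & \frac{1}{3} - 8 i \\ - \frac{1}{3} - 8 i & - \frac{5 i}{2} \end{pmatrix}


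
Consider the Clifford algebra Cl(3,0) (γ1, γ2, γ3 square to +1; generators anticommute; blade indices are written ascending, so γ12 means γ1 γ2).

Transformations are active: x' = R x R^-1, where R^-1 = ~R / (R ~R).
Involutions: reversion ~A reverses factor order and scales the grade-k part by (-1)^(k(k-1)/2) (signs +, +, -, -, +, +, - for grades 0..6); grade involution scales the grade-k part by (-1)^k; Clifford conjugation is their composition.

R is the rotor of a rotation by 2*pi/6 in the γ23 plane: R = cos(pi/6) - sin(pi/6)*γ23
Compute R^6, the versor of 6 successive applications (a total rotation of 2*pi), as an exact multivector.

Because a rotor carries half the rotation angle, composing 6 copies of this γ23-plane rotor multiplies the phase: 6*(pi/6) = pi, hence R^6 = cos(pi) - sin(pi)*γ23.
cos(pi) = -1 and sin(pi) = 0, so R^6 = -1. The total rotation 2*pi is 1 full turn, so every vector returns to itself, yet the rotor is -1, on the OTHER sheet of the double cover (an odd number of 2*pi turns).
Answer: -1


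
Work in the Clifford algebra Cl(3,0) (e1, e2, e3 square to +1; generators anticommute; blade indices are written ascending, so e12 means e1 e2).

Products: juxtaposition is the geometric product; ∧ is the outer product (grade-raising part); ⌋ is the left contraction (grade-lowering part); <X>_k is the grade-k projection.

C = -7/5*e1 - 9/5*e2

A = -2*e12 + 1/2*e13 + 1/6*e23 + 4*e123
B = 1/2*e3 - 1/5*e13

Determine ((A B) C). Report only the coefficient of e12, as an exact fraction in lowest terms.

step 1: 1/10 + 1/4*e1 - 43/60*e2 + 59/30*e12 - 2/5*e23 - e123
step 2: 47/50 - 92/25*e1 + 193/75*e2 - 18/25*e3 - 109/75*e12 - 9/5*e13 + 7/5*e23 + 14/25*e123
Answer: -109/75


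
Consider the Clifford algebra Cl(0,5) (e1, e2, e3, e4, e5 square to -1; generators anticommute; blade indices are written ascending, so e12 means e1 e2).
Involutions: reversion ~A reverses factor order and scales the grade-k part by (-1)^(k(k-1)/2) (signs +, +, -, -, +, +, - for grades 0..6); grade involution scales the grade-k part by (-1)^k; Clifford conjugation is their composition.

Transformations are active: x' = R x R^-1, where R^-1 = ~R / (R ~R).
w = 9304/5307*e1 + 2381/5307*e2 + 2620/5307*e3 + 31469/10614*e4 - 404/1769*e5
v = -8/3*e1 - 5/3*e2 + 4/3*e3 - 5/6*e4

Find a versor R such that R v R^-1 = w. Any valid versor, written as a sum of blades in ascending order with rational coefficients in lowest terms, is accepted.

Why this works: both vectors square to -445/36, so q(v) = q(w) and R = v + w = -1616/1769*e1 - 6464/5307*e2 + 3232/1769*e3 + 11312/5307*e4 - 404/1769*e5 carries v to w — its own direction survives, the complement (v - w)/2 flips.
Answer: -1616/1769*e1 - 6464/5307*e2 + 3232/1769*e3 + 11312/5307*e4 - 404/1769*e5


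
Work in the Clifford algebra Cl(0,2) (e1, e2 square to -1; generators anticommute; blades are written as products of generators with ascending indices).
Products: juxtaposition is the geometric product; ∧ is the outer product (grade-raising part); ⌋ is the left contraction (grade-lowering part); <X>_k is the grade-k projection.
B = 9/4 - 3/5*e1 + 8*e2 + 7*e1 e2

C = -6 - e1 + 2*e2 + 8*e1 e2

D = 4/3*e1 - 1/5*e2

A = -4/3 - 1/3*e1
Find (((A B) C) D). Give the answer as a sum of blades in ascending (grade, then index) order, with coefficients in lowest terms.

step 1: -16/5 + 1/20*e1 - 25/3*e2 - 12*e1 e2
step 2: 1583/12 - 1193/30*e1 + 276/5*e2 + 229/6*e1 e2
step 3: 14414/225 + 16517/90*e1 + 4411/180*e2 - 9847/150*e1 e2
Answer: 14414/225 + 16517/90*e1 + 4411/180*e2 - 9847/150*e1 e2


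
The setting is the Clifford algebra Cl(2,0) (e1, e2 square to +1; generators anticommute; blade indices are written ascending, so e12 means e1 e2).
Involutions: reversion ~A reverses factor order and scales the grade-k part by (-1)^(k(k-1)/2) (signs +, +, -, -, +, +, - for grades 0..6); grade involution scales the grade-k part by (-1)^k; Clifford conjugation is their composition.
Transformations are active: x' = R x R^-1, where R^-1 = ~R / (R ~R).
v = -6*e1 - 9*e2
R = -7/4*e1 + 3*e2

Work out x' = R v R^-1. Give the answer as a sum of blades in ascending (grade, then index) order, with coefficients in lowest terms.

~R = -7/4*e1 + 3*e2, and R ~R = 193/16, so R^-1 = ~R / (193/16).
R v = -33/2 + 135/4*e12
Answer: 2082/193*e1 + 153/193*e2


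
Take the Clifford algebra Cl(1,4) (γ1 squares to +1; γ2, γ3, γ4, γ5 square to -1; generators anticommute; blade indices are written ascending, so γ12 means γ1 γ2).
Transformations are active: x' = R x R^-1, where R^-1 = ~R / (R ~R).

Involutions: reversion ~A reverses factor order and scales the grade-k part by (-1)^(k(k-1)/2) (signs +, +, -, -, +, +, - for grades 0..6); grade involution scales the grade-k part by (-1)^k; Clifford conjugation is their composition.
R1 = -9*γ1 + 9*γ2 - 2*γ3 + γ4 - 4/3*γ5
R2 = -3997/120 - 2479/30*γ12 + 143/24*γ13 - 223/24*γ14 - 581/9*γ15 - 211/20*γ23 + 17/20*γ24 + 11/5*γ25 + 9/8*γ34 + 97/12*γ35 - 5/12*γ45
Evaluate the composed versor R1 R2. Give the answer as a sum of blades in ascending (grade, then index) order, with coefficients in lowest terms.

Distribute over the terms of R1 (each basis-blade product reordered to ascending indices, repeated generators contracted through their squares):
(-9*γ1) R2 = 11991/40*γ1 + 7437/10*γ2 - 429/8*γ3 + 669/8*γ4 + 581*γ5 + 1899/20*γ123 - 153/20*γ124 - 99/5*γ125 - 81/8*γ134 - 291/4*γ135 + 15/4*γ145
(9*γ2) R2 = -7437/10*γ1 - 11991/40*γ2 + 1899/20*γ3 - 153/20*γ4 - 99/5*γ5 - 429/8*γ123 + 669/8*γ124 + 581*γ125 + 81/8*γ234 + 291/4*γ235 - 15/4*γ245
(-2*γ3) R2 = -143/12*γ1 + 211/10*γ2 + 3997/60*γ3 + 9/4*γ4 + 97/6*γ5 + 2479/15*γ123 - 223/12*γ134 - 1162/9*γ135 + 17/10*γ234 + 22/5*γ235 + 5/6*γ345
(γ4) R2 = -223/24*γ1 + 17/20*γ2 + 9/8*γ3 - 3997/120*γ4 + 5/12*γ5 - 2479/30*γ124 + 143/24*γ134 + 581/9*γ145 - 211/20*γ234 - 11/5*γ245 - 97/12*γ345
(-4/3*γ5) R2 = 2324/27*γ1 - 44/15*γ2 - 97/9*γ3 + 5/9*γ4 + 3997/90*γ5 + 4958/45*γ125 - 143/18*γ135 + 223/18*γ145 + 211/15*γ235 - 17/15*γ245 - 3/2*γ345
Summing the partial products and collecting blades:
Answer: -51173/135*γ1 + 55553/120*γ2 + 4423/45*γ3 + 1637/36*γ4 + 22399/36*γ5 + 24791/120*γ123 - 799/120*γ124 + 30212/45*γ125 - 91/4*γ134 - 7553/36*γ135 + 2905/36*γ145 + 51/40*γ234 + 5473/60*γ235 - 85/12*γ245 - 35/4*γ345


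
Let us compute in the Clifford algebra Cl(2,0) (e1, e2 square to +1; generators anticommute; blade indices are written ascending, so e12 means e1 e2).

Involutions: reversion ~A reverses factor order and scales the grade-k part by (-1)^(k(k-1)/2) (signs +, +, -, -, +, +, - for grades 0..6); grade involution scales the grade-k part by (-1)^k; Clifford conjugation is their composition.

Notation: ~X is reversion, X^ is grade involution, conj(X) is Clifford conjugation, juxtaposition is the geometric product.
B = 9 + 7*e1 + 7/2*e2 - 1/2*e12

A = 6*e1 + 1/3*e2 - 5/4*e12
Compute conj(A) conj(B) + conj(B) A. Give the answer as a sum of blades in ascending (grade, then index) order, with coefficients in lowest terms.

first term: 1021/24 - 1397/24*e1 + 11/4*e2 + 359/12*e12
second term: -1021/24 + 1195/24*e1 + 35/4*e2 + 89/12*e12
Answer: -101/12*e1 + 23/2*e2 + 112/3*e12


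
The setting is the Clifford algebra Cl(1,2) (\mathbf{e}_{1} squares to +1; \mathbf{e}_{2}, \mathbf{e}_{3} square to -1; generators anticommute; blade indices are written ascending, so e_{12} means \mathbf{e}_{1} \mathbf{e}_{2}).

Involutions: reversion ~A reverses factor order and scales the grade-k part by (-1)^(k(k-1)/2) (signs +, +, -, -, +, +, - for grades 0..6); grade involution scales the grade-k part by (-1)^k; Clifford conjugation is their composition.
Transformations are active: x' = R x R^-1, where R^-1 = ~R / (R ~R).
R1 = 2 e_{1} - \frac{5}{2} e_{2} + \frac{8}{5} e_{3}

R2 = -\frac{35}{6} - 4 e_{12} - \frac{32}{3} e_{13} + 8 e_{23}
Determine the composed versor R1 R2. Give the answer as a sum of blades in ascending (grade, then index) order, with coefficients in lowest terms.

Distribute over the terms of R1 (each basis-blade product reordered to ascending indices, repeated generators contracted through their squares):
(2 e_{1}) R2 = -\frac{35}{3} e_{1} - 8 e_{2} - \frac{64}{3} e_{3} + 16 e_{123}
(-\frac{5}{2} e_{2}) R2 = 10 e_{1} + \frac{175}{12} e_{2} + 20 e_{3} - \frac{80}{3} e_{123}
(\frac{8}{5} e_{3}) R2 = -\frac{256}{15} e_{1} + \frac{64}{5} e_{2} - \frac{28}{3} e_{3} - \frac{32}{5} e_{123}
Summing the partial products and collecting blades:
Answer: -\frac{281}{15} e_{1} + \frac{1163}{60} e_{2} - \frac{32}{3} e_{3} - \frac{256}{15} e_{123}


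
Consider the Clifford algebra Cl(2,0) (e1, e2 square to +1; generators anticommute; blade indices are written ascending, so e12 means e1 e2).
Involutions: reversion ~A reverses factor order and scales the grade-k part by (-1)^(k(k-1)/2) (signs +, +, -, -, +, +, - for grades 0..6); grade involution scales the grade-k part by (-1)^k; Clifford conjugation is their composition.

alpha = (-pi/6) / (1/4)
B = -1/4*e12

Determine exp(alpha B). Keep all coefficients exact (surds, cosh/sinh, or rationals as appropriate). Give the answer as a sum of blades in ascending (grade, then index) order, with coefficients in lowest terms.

B^2 = (-1/4)^2*(e12)^2 = 1/16*(-1) = -1/16 (a basis 2-blade squares to minus the product of its generators' squares).
B^2 = -1/16 — the negative square puts this in the circular regime; l = 1/4, alpha*l = -pi/6, so exp(alpha B) = cos(-pi/6) + (sin(-pi/6)/(1/4))*B = sqrt(3)/2 + (-2)*B.
Answer: sqrt(3)/2 + 1/2*e12


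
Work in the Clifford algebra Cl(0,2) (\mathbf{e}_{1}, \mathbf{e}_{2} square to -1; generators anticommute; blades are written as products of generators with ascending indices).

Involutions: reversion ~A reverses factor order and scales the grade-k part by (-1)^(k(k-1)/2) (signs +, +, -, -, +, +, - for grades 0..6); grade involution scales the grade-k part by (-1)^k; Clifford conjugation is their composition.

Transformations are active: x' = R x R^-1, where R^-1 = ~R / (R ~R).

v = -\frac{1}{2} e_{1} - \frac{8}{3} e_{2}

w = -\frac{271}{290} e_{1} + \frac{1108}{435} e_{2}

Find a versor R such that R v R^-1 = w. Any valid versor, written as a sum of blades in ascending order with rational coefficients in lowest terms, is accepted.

A norm check does it: q(v) = q(w) = -\frac{265}{36}, hence R = v + w = -\frac{208}{145} e_{1} - \frac{52}{435} e_{2} realises the map — parallel part kept, (v - w)/2 negated, v carried to w.
Answer: -\frac{208}{145} e_{1} - \frac{52}{435} e_{2}


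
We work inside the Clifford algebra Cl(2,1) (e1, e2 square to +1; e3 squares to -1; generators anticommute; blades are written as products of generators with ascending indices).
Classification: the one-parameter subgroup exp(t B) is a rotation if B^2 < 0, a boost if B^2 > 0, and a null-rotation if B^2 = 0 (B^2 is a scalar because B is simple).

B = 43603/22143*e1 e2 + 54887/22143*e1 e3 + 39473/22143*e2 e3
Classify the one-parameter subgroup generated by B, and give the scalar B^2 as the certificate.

B^2 term by term: the squares give (43603/22143)^2*(e1 e2)^2 + (54887/22143)^2*(e1 e3)^2 + (39473/22143)^2*(e2 e3)^2 = 1901221609/490312449*(-1) + 3012582769/490312449*(+1) + 1558117729/490312449*(+1) = 49/9 (each basis 2-blade squares to minus the product of its generators' squares); cross terms between blades sharing an index anticommute and cancel. So B^2 = 49/9.
Answer: boost, certificate B^2 = 49/9. One invariant decides it: the square 49/9 survives every conjugation, and its sign is exactly the classification.


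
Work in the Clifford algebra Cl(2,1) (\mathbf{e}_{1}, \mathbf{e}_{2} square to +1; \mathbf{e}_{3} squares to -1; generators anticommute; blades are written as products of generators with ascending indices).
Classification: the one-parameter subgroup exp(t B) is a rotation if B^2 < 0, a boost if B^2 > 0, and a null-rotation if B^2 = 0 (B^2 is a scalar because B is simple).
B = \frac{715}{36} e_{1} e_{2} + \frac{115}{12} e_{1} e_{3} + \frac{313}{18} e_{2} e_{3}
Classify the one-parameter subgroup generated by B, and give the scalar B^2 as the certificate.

B^2 term by term: the squares give (\frac{715}{36})^2*(e_{1} e_{2})^2 + (\frac{115}{12})^2*(e_{1} e_{3})^2 + (\frac{313}{18})^2*(e_{2} e_{3})^2 = \frac{511225}{1296}*(-1) + \frac{13225}{144}*(+1) + \frac{97969}{324}*(+1) = -\frac{1}{4} (each basis 2-blade squares to minus the product of its generators' squares); cross terms between blades sharing an index anticommute and cancel. So B^2 = -\frac{1}{4}.
Answer: rotation, certificate B^2 = -\frac{1}{4}. Certificate logic: -\frac{1}{4} is a conjugation-invariant scalar, so its sign fixes rotation versus boost versus null-rotation outright.


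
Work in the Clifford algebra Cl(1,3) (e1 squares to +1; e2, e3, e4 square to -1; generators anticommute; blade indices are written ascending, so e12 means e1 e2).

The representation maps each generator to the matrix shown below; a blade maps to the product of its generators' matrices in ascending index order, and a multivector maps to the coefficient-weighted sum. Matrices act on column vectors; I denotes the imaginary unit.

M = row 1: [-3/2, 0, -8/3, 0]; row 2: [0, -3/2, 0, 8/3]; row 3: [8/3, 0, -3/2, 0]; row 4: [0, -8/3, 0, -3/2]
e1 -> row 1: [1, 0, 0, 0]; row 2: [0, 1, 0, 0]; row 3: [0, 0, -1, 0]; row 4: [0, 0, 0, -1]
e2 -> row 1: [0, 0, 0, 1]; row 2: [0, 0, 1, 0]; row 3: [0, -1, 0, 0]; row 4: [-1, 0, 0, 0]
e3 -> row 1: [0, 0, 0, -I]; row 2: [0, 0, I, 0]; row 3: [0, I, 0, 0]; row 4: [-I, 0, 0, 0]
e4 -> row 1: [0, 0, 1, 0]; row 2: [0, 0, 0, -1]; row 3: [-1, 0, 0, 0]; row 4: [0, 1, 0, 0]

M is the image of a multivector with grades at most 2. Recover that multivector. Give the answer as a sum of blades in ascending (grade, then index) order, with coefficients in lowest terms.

Method: the blade images are trace-orthogonal — tr(rho(e_A) rho(e_B)^-1) = 4 if A = B and 0 otherwise — and rho(e_A)^-1 = (e_A)^2 * rho(e_A) with (e_A)^2 = +1 or -1, so the coefficient of e_A in the preimage is (e_A)^2 * tr(M rho(e_A))/4.
Nonzero projections over blades of grade <= 2: 1: (1)^2 = +1, tr(M 1) = -6, coefficient -3/2; e4: (e4)^2 = -1, tr(M rho(e4)) = 32/3, coefficient -8/3. Every other blade of grade <= 2 projects to 0.
Answer: -3/2 - 8/3*e4


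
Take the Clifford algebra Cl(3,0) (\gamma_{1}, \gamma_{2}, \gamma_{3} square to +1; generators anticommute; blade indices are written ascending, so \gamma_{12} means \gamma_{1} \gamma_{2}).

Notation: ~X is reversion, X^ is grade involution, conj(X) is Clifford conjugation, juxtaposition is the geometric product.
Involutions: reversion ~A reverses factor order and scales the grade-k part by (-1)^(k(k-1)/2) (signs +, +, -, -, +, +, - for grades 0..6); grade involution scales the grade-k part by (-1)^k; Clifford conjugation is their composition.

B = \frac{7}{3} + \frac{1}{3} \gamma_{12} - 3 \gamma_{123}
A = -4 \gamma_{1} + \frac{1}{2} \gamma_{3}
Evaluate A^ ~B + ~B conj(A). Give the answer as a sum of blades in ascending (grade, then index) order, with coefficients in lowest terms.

first term: \frac{28}{3} \gamma_{1} - \frac{4}{3} \gamma_{2} - \frac{7}{6} \gamma_{3} - \frac{3}{2} \gamma_{12} + 12 \gamma_{23} + \frac{1}{6} \gamma_{123}
second term: \frac{28}{3} \gamma_{1} + \frac{4}{3} \gamma_{2} - \frac{7}{6} \gamma_{3} - \frac{3}{2} \gamma_{12} + 12 \gamma_{23} + \frac{1}{6} \gamma_{123}
Answer: \frac{56}{3} \gamma_{1} - \frac{7}{3} \gamma_{3} - 3 \gamma_{12} + 24 \gamma_{23} + \frac{1}{3} \gamma_{123}
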